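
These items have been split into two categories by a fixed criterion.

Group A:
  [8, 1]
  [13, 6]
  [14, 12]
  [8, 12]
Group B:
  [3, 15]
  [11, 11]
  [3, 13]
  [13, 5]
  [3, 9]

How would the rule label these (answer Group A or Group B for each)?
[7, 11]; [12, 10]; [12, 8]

Group B, Group A, Group A

Comparing the two groups points to one rule — product is even.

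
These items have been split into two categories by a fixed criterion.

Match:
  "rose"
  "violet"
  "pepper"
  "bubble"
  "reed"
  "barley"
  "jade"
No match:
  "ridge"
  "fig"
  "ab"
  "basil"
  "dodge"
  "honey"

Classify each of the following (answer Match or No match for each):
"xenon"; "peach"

Rule: even length AND contains 'e'. This holds for each 'Match' example and fails for each 'No match' one.
"xenon": length 5, has 'e', doesn't qualify → No match.
"peach": length 5, has 'e', doesn't qualify → No match.

No match, No match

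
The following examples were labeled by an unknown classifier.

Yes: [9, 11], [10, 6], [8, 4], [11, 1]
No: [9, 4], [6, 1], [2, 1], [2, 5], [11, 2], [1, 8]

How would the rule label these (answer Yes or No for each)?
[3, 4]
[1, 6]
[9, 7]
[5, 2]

The classifier is using: sum is even.
[3, 4]: 3+4 = 7 — does not satisfy this, so No. [1, 6]: 1+6 = 7 — does not satisfy this, so No. [9, 7]: 9+7 = 16 — qualifies, so Yes. [5, 2]: 5+2 = 7 — does not satisfy this, so No.

No, No, Yes, No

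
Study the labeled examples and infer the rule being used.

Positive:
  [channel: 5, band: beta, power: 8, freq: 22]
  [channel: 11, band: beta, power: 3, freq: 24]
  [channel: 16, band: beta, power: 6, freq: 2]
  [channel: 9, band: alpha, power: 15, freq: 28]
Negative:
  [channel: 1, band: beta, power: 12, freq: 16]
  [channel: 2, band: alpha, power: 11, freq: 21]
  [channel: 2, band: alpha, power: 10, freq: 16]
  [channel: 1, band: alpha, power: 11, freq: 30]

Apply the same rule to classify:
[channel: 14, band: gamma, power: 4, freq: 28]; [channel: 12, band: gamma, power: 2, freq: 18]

Positive, Positive

The pattern is that an item is 'Positive' exactly when: channel ≥ 5.
[channel: 14, band: gamma, power: 4, freq: 28]: Positive (channel = 14).
[channel: 12, band: gamma, power: 2, freq: 18]: Positive (channel = 12).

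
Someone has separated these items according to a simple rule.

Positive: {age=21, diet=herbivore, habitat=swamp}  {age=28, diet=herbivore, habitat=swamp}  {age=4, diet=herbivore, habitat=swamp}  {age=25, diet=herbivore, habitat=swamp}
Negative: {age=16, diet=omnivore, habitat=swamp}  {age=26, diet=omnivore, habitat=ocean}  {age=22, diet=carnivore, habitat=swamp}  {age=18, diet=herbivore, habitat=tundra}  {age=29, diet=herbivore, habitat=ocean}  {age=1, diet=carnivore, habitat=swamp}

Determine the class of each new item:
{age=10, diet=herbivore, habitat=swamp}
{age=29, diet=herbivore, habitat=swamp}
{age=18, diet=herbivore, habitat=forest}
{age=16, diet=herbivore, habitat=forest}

Positive, Positive, Negative, Negative

The distinguishing property — diet is herbivore AND habitat is swamp — holds for all the 'Positive' cases and none of the 'Negative' cases.
{age=10, diet=herbivore, habitat=swamp} → diet is herbivore, habitat is swamp → Positive. {age=29, diet=herbivore, habitat=swamp} → diet is herbivore, habitat is swamp → Positive. {age=18, diet=herbivore, habitat=forest} → diet is herbivore, habitat is forest → Negative. {age=16, diet=herbivore, habitat=forest} → diet is herbivore, habitat is forest → Negative.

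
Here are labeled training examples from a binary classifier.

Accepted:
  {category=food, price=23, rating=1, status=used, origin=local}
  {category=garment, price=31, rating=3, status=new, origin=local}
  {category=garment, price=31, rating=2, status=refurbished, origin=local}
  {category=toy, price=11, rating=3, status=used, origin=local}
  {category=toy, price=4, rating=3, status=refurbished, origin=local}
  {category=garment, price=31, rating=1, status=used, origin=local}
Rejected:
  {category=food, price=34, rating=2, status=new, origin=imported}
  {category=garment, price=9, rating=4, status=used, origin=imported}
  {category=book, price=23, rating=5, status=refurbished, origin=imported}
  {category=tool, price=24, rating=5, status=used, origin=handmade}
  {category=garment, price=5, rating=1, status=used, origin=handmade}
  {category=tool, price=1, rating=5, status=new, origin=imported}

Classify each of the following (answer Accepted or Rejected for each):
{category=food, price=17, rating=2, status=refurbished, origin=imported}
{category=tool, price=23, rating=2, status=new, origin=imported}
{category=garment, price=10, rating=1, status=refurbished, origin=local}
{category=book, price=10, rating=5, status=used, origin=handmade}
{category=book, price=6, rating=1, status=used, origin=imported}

Rejected, Rejected, Accepted, Rejected, Rejected

One predicate separates the groups cleanly: origin is local.
{category=food, price=17, rating=2, status=refurbished, origin=imported}: origin is imported — does not fit, so Rejected.
{category=tool, price=23, rating=2, status=new, origin=imported}: origin is imported — does not fit, so Rejected.
{category=garment, price=10, rating=1, status=refurbished, origin=local}: origin is local — fits, so Accepted.
{category=book, price=10, rating=5, status=used, origin=handmade}: origin is handmade — does not fit, so Rejected.
{category=book, price=6, rating=1, status=used, origin=imported}: origin is imported — does not fit, so Rejected.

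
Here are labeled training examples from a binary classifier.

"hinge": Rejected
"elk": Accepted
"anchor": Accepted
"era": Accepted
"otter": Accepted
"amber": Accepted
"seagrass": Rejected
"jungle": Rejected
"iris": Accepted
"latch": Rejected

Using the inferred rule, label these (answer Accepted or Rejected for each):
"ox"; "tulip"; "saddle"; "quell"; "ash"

Accepted, Rejected, Rejected, Rejected, Accepted

The common property of the 'Accepted' items is: starts with a vowel. No 'Rejected' item has it.
"ox": Accepted (starts with 'o'). "tulip": Rejected (starts with 't'). "saddle": Rejected (starts with 's'). "quell": Rejected (starts with 'q'). "ash": Accepted (starts with 'a').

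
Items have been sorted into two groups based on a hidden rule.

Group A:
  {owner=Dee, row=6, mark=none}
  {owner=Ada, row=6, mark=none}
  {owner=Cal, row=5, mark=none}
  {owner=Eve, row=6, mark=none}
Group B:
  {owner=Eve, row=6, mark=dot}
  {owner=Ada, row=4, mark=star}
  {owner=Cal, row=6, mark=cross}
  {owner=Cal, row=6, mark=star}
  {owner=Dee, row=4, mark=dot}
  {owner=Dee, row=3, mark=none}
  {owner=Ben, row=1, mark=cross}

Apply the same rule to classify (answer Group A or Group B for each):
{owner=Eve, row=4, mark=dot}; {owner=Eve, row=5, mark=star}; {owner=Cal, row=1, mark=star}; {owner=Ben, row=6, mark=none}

Every 'Group A' example satisfies: mark is none AND row ≥ 4. None of the 'Group B' examples do.
{owner=Eve, row=4, mark=dot}: mark is dot, row = 4, doesn't qualify → Group B.
{owner=Eve, row=5, mark=star}: mark is star, row = 5, doesn't qualify → Group B.
{owner=Cal, row=1, mark=star}: mark is star, row = 1, doesn't qualify → Group B.
{owner=Ben, row=6, mark=none}: mark is none, row = 6, fits → Group A.

Group B, Group B, Group B, Group A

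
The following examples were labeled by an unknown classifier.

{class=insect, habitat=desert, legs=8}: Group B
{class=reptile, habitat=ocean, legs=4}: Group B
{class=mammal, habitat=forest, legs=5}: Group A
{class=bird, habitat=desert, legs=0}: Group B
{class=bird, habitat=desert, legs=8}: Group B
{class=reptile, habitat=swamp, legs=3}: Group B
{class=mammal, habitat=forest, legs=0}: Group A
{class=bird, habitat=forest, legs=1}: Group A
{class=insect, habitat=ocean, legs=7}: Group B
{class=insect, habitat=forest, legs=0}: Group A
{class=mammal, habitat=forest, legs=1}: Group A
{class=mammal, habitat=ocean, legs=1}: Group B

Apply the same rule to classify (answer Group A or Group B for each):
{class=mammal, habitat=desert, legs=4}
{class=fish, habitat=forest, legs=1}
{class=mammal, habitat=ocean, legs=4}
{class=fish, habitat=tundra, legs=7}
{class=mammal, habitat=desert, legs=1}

The classifier is using: habitat is forest.
{class=mammal, habitat=desert, legs=4}: habitat is desert — fails this test, so Group B. {class=fish, habitat=forest, legs=1}: habitat is forest — matches, so Group A. {class=mammal, habitat=ocean, legs=4}: habitat is ocean — fails this test, so Group B. {class=fish, habitat=tundra, legs=7}: habitat is tundra — fails this test, so Group B. {class=mammal, habitat=desert, legs=1}: habitat is desert — fails this test, so Group B.

Group B, Group A, Group B, Group B, Group B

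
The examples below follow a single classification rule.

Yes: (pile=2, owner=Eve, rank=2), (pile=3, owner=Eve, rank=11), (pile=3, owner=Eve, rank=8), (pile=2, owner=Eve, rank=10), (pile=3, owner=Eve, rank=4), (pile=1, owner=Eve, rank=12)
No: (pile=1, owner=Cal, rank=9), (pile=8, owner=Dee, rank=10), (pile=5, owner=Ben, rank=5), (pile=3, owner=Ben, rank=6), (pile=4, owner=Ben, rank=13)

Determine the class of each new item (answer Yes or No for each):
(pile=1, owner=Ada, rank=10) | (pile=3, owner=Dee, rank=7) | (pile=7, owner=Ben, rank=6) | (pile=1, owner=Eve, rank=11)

No, No, No, Yes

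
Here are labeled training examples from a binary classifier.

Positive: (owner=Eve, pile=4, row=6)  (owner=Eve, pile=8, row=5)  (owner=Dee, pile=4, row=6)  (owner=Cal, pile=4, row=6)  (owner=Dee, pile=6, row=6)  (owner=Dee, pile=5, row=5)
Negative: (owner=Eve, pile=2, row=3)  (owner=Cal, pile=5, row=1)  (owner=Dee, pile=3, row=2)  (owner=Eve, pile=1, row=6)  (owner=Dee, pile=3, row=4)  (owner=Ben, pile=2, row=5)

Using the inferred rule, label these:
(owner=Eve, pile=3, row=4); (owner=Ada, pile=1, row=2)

One predicate separates the groups cleanly: pile ≥ 3 AND row ≥ 5.
(owner=Eve, pile=3, row=4): pile = 3, row = 4, does not pass → Negative. (owner=Ada, pile=1, row=2): pile = 1, row = 2, does not pass → Negative.

Negative, Negative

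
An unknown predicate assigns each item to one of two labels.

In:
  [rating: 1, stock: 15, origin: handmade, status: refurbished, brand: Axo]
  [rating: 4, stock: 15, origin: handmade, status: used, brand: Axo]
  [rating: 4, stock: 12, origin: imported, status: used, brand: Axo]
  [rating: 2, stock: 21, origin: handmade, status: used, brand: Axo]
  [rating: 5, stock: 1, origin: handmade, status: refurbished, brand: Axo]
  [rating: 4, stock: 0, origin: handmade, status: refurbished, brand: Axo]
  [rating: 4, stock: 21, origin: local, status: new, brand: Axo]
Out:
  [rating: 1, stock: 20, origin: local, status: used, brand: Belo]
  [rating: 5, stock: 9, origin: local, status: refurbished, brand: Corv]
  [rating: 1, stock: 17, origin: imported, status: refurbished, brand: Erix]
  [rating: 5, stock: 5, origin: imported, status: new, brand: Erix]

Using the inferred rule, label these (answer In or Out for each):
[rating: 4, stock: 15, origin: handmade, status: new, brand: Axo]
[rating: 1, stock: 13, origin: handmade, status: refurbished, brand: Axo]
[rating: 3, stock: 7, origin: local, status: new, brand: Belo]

In, In, Out

'In' ⟺ brand is Axo.
In: [rating: 4, stock: 15, origin: handmade, status: new, brand: Axo], since brand is Axo. In: [rating: 1, stock: 13, origin: handmade, status: refurbished, brand: Axo], since brand is Axo. Out: [rating: 3, stock: 7, origin: local, status: new, brand: Belo], since brand is Belo.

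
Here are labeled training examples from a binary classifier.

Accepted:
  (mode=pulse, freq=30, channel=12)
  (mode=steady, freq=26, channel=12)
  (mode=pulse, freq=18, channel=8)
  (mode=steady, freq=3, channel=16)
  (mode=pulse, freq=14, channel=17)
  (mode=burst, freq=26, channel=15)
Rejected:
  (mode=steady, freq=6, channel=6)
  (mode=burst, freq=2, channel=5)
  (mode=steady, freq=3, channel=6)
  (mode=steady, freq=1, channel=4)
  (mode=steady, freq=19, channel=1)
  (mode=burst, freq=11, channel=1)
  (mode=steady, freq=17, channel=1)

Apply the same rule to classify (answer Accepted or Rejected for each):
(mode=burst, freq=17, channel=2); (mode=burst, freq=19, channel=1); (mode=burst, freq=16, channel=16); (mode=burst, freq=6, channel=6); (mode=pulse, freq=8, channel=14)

A rule that fits every label: channel ≥ 8 — true of each 'Accepted' example, false of each 'Rejected' one.
(mode=burst, freq=17, channel=2) → channel = 2 → Rejected. (mode=burst, freq=19, channel=1) → channel = 1 → Rejected. (mode=burst, freq=16, channel=16) → channel = 16 → Accepted. (mode=burst, freq=6, channel=6) → channel = 6 → Rejected. (mode=pulse, freq=8, channel=14) → channel = 14 → Accepted.

Rejected, Rejected, Accepted, Rejected, Accepted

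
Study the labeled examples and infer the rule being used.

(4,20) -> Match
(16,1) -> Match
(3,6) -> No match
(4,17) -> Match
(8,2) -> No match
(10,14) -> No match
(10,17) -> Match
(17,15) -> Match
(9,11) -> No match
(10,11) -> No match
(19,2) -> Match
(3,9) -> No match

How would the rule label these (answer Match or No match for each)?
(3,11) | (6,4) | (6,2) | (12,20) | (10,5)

No match, No match, No match, Match, No match

The distinguishing property — max ≥ 15 — holds for all the 'Match' cases and none of the 'No match' cases.
(3,11) → max 11 → No match. (6,4) → max 6 → No match. (6,2) → max 6 → No match. (12,20) → max 20 → Match. (10,5) → max 10 → No match.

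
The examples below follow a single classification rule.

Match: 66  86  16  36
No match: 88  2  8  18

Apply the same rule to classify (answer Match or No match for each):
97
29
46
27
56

No match, No match, Match, No match, Match

A rule that fits every label: ends in digit 6 — true of each 'Match' example, false of each 'No match' one.
97: last digit 7, does not satisfy this → No match.
29: last digit 9, does not satisfy this → No match.
46: last digit 6, passes → Match.
27: last digit 7, does not satisfy this → No match.
56: last digit 6, passes → Match.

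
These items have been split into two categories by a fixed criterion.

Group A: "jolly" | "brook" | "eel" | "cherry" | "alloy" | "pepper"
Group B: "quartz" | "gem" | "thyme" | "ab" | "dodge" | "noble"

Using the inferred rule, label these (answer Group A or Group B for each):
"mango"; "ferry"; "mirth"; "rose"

The common property of the 'Group A' items is: has a double letter. No 'Group B' item has it.
"mango": no doubled letter, lacks this property → Group B. "ferry": 'rr' doubled, fits → Group A. "mirth": no doubled letter, lacks this property → Group B. "rose": no doubled letter, lacks this property → Group B.

Group B, Group A, Group B, Group B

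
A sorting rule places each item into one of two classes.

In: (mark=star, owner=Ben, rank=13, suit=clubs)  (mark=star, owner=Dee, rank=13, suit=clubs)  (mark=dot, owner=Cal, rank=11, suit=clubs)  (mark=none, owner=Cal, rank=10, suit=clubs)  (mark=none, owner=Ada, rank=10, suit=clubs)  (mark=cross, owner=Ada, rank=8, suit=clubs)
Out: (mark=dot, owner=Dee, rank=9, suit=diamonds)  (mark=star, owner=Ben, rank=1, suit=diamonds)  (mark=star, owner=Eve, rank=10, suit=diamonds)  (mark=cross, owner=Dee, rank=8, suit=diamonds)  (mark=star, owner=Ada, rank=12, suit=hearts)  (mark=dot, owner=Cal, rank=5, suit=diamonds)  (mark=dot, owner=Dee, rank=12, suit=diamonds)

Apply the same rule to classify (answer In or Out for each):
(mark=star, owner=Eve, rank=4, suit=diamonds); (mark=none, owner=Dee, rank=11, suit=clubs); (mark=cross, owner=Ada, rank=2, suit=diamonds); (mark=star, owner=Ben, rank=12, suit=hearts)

Out, In, Out, Out

Rule: suit is clubs. This holds for each 'In' example and fails for each 'Out' one.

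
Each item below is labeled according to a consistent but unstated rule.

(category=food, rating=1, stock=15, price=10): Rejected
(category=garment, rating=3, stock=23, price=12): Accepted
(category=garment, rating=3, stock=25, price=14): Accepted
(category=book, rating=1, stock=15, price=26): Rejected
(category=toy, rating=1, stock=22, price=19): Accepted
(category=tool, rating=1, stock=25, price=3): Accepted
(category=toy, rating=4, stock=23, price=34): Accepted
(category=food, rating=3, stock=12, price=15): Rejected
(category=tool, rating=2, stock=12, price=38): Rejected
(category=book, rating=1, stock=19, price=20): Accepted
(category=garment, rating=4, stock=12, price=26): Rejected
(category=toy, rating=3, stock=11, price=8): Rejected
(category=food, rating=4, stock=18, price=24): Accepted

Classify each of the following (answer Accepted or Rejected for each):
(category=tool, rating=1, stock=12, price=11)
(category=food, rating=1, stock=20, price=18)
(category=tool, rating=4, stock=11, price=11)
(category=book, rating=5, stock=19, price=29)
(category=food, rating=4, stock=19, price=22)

Rejected, Accepted, Rejected, Accepted, Accepted

All 'Accepted' examples share one property — stock ≥ 18 — and every 'Rejected' example lacks it.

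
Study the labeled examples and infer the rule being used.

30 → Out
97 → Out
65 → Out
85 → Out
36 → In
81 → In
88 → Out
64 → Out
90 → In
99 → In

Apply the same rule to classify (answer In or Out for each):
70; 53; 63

Checking candidate rules against both groups, what survives is: multiple of 9.

Out, Out, In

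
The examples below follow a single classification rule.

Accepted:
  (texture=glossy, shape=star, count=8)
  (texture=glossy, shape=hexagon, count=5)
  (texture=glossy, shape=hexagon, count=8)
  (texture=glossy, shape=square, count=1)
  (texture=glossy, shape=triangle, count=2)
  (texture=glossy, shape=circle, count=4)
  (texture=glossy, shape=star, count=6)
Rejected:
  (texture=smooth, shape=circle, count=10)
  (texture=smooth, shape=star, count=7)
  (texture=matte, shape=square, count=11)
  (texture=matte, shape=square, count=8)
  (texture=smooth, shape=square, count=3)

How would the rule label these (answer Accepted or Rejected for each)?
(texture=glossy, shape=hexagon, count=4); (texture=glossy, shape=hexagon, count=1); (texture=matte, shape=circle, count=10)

The pattern is that an item is 'Accepted' exactly when: texture is glossy.
(texture=glossy, shape=hexagon, count=4) → texture is glossy → Accepted. (texture=glossy, shape=hexagon, count=1) → texture is glossy → Accepted. (texture=matte, shape=circle, count=10) → texture is matte → Rejected.

Accepted, Accepted, Rejected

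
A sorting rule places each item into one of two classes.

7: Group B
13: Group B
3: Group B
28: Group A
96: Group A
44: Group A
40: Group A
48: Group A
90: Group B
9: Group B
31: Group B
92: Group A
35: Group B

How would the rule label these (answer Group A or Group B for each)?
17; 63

Group B, Group B

The common property of the 'Group A' items is: multiple of 4. No 'Group B' item has it.
17 → 17 = 4·4 + 1 → Group B.
63 → 63 = 4·15 + 3 → Group B.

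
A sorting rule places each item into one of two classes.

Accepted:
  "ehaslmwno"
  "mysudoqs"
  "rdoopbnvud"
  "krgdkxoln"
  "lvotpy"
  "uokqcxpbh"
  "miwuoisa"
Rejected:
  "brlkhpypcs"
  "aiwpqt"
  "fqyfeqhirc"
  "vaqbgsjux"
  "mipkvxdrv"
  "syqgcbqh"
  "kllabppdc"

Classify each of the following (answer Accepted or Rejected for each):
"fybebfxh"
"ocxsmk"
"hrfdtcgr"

Rejected, Accepted, Rejected

Comparing the two groups points to one rule — contains 'o'.
"fybebfxh": no 'o' — does not fit, so Rejected.
"ocxsmk": has 'o' — matches, so Accepted.
"hrfdtcgr": no 'o' — does not fit, so Rejected.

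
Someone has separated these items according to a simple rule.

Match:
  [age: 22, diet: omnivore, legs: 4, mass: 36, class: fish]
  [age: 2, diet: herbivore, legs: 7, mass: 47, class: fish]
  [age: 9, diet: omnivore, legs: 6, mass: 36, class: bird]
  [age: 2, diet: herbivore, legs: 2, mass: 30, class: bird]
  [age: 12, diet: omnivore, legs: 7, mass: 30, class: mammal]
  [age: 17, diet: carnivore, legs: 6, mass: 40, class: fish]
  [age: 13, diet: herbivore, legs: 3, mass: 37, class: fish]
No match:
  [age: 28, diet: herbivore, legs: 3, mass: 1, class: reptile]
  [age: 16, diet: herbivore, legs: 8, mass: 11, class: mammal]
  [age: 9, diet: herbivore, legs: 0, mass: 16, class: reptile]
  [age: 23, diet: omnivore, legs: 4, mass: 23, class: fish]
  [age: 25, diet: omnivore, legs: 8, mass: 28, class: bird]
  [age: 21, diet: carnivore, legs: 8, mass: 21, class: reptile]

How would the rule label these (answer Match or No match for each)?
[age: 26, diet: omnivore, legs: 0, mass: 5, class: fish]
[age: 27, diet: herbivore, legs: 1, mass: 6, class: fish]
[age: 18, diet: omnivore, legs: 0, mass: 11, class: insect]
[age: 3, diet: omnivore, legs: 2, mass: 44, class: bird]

One predicate separates the groups cleanly: mass ≥ 30.
[age: 26, diet: omnivore, legs: 0, mass: 5, class: fish] — mass = 5, hence No match. [age: 27, diet: herbivore, legs: 1, mass: 6, class: fish] — mass = 6, hence No match. [age: 18, diet: omnivore, legs: 0, mass: 11, class: insect] — mass = 11, hence No match. [age: 3, diet: omnivore, legs: 2, mass: 44, class: bird] — mass = 44, hence Match.

No match, No match, No match, Match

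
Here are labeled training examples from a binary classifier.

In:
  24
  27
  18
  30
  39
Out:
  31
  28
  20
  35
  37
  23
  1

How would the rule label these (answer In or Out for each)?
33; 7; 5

One predicate separates the groups cleanly: multiple of 3.
33: 33 = 3·11 — has this property, so In.
7: 7 = 3·2 + 1 — fails this test, so Out.
5: 5 = 3·1 + 2 — fails this test, so Out.

In, Out, Out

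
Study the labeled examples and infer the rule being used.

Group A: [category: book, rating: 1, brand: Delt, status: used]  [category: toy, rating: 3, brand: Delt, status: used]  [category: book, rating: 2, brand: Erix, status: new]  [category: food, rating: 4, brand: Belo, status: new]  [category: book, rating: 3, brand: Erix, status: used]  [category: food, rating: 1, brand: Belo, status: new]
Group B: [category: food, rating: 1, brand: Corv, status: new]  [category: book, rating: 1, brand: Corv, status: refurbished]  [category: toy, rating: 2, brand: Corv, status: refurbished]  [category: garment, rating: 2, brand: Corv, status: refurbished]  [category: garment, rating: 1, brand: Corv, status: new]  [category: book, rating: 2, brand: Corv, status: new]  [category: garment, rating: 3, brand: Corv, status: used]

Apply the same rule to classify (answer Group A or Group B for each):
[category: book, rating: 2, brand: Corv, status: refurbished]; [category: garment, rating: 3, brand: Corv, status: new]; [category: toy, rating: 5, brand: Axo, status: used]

Group B, Group B, Group A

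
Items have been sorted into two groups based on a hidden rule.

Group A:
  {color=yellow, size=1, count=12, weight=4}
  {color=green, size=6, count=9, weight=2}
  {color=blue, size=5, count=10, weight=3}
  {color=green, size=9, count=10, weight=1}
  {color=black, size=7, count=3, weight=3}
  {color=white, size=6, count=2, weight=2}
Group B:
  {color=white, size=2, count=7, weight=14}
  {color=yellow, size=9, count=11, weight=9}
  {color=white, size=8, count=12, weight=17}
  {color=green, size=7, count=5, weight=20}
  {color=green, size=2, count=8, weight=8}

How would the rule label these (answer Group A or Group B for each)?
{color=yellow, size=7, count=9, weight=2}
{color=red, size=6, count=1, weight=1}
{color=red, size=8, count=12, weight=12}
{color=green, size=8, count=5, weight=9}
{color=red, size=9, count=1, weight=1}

Group A, Group A, Group B, Group B, Group A

One predicate separates the groups cleanly: weight ≤ 4.
{color=yellow, size=7, count=9, weight=2} → weight = 2 → Group A.
{color=red, size=6, count=1, weight=1} → weight = 1 → Group A.
{color=red, size=8, count=12, weight=12} → weight = 12 → Group B.
{color=green, size=8, count=5, weight=9} → weight = 9 → Group B.
{color=red, size=9, count=1, weight=1} → weight = 1 → Group A.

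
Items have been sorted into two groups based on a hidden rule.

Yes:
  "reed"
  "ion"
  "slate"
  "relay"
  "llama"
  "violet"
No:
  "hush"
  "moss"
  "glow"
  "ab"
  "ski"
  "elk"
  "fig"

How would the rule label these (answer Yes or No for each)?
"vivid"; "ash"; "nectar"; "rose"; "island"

Yes, No, Yes, Yes, Yes

Rule: has ≥ 2 vowels. This holds for each 'Yes' example and fails for each 'No' one.
Yes: "vivid", since 2 vowels. No: "ash", since 1 vowel. Yes: "nectar", since 2 vowels. Yes: "rose", since 2 vowels. Yes: "island", since 2 vowels.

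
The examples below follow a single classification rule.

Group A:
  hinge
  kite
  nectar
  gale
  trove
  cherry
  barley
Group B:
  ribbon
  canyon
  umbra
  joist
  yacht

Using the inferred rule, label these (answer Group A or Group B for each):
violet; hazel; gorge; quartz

Group A, Group A, Group A, Group B

The simplest hypothesis consistent with all the labels is: contains 'e'.
Group A: violet, since has 'e'. Group A: hazel, since has 'e'. Group A: gorge, since has 'e'. Group B: quartz, since no 'e'.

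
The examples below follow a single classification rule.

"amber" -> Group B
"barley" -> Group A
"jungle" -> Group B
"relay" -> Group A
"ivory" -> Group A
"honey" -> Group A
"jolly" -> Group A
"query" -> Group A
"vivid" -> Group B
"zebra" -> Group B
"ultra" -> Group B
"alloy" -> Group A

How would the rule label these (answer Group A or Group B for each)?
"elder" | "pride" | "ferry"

Group B, Group B, Group A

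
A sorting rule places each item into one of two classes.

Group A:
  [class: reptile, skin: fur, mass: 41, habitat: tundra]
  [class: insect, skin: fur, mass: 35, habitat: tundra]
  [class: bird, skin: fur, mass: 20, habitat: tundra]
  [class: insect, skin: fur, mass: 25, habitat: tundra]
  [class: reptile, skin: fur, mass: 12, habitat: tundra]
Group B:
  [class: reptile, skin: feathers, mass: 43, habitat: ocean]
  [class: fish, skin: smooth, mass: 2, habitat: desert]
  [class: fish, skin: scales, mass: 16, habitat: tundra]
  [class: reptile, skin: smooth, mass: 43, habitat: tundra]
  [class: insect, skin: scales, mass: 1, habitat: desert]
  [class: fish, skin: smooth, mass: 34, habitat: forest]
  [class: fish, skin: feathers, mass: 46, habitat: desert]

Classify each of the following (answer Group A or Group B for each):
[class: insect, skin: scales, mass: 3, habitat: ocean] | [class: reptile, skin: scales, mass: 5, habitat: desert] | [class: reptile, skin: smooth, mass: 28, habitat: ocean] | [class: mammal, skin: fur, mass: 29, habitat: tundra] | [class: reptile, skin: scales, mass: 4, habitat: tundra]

The simplest hypothesis consistent with all the labels is: skin is fur.
[class: insect, skin: scales, mass: 3, habitat: ocean]: skin is scales, does not satisfy this → Group B. [class: reptile, skin: scales, mass: 5, habitat: desert]: skin is scales, does not satisfy this → Group B. [class: reptile, skin: smooth, mass: 28, habitat: ocean]: skin is smooth, does not satisfy this → Group B. [class: mammal, skin: fur, mass: 29, habitat: tundra]: skin is fur, fits → Group A. [class: reptile, skin: scales, mass: 4, habitat: tundra]: skin is scales, does not satisfy this → Group B.

Group B, Group B, Group B, Group A, Group B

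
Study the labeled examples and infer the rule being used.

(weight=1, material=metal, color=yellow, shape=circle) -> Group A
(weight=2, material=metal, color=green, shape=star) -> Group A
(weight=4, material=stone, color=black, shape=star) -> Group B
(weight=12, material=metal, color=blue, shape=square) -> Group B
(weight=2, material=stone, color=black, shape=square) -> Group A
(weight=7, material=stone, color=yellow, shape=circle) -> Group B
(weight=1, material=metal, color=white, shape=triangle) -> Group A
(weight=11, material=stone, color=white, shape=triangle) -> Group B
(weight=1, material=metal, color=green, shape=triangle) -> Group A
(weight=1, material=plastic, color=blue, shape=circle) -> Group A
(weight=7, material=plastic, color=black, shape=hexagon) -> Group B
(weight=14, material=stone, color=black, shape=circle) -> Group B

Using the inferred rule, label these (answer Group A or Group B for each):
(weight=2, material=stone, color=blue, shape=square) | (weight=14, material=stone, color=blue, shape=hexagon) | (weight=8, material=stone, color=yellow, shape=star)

Group A, Group B, Group B

The rule appears to be: weight ≤ 2.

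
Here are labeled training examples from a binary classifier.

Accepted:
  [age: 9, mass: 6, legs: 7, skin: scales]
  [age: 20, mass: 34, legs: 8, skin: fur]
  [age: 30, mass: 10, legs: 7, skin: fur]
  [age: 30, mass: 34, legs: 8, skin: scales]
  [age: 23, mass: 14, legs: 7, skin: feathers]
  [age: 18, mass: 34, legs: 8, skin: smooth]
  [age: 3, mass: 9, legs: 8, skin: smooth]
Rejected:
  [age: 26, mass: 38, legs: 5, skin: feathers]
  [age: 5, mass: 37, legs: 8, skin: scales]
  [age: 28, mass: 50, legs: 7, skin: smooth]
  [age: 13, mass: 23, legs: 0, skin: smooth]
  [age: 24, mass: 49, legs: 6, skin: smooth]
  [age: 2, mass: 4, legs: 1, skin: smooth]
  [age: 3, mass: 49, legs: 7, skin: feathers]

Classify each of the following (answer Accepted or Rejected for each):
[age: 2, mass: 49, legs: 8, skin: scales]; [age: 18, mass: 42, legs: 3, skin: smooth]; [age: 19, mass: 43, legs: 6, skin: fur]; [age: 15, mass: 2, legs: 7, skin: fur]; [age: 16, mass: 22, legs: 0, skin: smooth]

Every 'Accepted' example satisfies: legs ≥ 5 AND mass ≤ 34. None of the 'Rejected' examples do.
[age: 2, mass: 49, legs: 8, skin: scales]: Rejected (legs = 8, mass = 49).
[age: 18, mass: 42, legs: 3, skin: smooth]: Rejected (legs = 3, mass = 42).
[age: 19, mass: 43, legs: 6, skin: fur]: Rejected (legs = 6, mass = 43).
[age: 15, mass: 2, legs: 7, skin: fur]: Accepted (legs = 7, mass = 2).
[age: 16, mass: 22, legs: 0, skin: smooth]: Rejected (legs = 0, mass = 22).

Rejected, Rejected, Rejected, Accepted, Rejected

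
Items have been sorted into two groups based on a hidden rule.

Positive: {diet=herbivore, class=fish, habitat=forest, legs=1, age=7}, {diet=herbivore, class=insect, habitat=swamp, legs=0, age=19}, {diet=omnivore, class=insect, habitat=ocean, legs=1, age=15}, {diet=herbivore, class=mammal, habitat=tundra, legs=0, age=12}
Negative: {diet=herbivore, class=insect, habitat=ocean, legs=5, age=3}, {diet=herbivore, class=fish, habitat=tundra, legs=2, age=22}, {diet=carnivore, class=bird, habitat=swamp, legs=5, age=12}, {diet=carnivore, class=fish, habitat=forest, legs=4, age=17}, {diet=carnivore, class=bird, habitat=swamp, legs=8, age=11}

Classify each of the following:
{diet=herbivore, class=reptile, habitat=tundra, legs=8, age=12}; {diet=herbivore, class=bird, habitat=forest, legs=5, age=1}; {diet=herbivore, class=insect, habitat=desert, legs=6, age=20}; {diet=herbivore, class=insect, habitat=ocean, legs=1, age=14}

The simplest hypothesis consistent with all the labels is: legs ≤ 1.
{diet=herbivore, class=reptile, habitat=tundra, legs=8, age=12}: legs = 8, does not fit → Negative. {diet=herbivore, class=bird, habitat=forest, legs=5, age=1}: legs = 5, does not fit → Negative. {diet=herbivore, class=insect, habitat=desert, legs=6, age=20}: legs = 6, does not fit → Negative. {diet=herbivore, class=insect, habitat=ocean, legs=1, age=14}: legs = 1, has this property → Positive.

Negative, Negative, Negative, Positive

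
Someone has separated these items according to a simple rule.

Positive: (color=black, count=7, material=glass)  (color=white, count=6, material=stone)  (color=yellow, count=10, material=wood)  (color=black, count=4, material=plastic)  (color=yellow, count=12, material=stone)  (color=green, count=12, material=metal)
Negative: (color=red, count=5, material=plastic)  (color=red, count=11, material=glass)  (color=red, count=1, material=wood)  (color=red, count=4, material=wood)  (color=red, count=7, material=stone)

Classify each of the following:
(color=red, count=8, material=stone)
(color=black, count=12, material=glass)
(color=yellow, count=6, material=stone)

Every 'Positive' example satisfies: color is not red. None of the 'Negative' examples do.
(color=red, count=8, material=stone) → color is red → Negative.
(color=black, count=12, material=glass) → color is black → Positive.
(color=yellow, count=6, material=stone) → color is yellow → Positive.

Negative, Positive, Positive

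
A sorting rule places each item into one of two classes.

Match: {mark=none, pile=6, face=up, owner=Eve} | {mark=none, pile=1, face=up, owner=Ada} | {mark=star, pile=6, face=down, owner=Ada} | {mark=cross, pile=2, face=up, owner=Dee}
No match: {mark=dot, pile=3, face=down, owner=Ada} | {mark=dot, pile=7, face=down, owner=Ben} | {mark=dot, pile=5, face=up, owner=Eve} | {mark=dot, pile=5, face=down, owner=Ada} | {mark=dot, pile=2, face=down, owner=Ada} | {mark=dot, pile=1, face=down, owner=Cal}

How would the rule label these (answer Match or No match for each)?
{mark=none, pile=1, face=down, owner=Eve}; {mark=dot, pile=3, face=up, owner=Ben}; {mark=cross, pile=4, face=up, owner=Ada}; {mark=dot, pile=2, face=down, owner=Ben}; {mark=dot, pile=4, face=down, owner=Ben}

Match, No match, Match, No match, No match

A rule that fits every label: mark is not dot — true of each 'Match' example, false of each 'No match' one.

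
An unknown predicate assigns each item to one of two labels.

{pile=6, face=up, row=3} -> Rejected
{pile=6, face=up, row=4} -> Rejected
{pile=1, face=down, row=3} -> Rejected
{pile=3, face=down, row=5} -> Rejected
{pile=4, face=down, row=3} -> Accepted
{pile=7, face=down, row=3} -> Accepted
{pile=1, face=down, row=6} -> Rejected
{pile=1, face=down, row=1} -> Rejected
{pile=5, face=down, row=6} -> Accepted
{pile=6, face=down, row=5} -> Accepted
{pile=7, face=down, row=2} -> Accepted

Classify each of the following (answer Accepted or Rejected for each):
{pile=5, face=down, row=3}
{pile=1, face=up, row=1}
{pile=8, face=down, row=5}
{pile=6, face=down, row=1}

A rule that fits every label: face is down AND pile ≥ 4 — true of each 'Accepted' example, false of each 'Rejected' one.
{pile=5, face=down, row=3}: Accepted (face is down, pile = 5). {pile=1, face=up, row=1}: Rejected (face is up, pile = 1). {pile=8, face=down, row=5}: Accepted (face is down, pile = 8). {pile=6, face=down, row=1}: Accepted (face is down, pile = 6).

Accepted, Rejected, Accepted, Accepted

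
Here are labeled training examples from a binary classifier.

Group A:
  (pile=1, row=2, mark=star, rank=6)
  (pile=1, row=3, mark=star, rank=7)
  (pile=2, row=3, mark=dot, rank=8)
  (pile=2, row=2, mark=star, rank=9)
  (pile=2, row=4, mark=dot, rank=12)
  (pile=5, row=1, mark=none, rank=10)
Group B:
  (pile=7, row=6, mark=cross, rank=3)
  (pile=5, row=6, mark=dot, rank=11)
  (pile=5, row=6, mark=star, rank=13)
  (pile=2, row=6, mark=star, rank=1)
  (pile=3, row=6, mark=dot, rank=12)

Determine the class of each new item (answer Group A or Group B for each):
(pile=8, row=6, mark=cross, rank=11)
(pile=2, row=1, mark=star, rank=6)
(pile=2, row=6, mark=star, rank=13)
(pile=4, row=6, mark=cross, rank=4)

The distinguishing property — row ≤ 4 — holds for all the 'Group A' cases and none of the 'Group B' cases.

Group B, Group A, Group B, Group B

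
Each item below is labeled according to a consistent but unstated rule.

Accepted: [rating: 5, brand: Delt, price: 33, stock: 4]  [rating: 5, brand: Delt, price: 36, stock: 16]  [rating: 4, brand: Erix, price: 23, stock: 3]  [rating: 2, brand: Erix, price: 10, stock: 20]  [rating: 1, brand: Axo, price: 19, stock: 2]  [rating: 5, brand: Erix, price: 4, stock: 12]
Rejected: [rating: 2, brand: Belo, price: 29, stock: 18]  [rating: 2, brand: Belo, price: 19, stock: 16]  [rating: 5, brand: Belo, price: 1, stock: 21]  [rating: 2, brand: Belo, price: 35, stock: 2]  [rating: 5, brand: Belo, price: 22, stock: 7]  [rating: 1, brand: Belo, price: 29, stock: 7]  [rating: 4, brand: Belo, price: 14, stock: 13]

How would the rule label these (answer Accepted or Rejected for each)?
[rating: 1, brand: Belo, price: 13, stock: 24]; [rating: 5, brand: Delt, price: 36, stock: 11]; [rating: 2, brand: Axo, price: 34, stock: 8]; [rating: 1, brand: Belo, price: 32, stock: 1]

Rejected, Accepted, Accepted, Rejected

The pattern is that an item is 'Accepted' exactly when: brand is not Belo.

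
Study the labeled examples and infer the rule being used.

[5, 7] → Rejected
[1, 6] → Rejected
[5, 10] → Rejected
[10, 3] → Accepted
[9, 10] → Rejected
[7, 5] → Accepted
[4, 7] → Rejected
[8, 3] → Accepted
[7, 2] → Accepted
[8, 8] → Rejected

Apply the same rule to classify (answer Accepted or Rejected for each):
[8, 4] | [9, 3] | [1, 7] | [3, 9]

The classifier is using: first > second.

Accepted, Accepted, Rejected, Rejected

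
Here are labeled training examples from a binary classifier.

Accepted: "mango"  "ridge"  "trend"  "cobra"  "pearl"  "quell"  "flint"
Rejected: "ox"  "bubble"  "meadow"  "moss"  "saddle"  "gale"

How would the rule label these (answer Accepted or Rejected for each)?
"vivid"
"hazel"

Accepted, Accepted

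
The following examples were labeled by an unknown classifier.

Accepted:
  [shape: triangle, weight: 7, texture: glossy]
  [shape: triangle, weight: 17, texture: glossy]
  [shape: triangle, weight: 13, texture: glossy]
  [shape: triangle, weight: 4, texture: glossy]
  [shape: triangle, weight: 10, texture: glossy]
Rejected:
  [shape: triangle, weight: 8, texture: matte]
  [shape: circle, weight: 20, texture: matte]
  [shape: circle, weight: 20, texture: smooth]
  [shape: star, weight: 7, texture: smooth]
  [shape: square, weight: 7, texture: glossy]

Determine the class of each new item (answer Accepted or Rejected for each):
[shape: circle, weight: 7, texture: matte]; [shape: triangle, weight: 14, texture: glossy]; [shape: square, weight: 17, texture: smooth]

Rejected, Accepted, Rejected

The simplest hypothesis consistent with all the labels is: shape is triangle AND texture is glossy.
[shape: circle, weight: 7, texture: matte] → shape is circle, texture is matte → Rejected.
[shape: triangle, weight: 14, texture: glossy] → shape is triangle, texture is glossy → Accepted.
[shape: square, weight: 17, texture: smooth] → shape is square, texture is smooth → Rejected.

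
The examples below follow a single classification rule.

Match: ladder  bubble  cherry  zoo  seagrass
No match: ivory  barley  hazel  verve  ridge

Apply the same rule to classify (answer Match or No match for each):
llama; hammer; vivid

Match, Match, No match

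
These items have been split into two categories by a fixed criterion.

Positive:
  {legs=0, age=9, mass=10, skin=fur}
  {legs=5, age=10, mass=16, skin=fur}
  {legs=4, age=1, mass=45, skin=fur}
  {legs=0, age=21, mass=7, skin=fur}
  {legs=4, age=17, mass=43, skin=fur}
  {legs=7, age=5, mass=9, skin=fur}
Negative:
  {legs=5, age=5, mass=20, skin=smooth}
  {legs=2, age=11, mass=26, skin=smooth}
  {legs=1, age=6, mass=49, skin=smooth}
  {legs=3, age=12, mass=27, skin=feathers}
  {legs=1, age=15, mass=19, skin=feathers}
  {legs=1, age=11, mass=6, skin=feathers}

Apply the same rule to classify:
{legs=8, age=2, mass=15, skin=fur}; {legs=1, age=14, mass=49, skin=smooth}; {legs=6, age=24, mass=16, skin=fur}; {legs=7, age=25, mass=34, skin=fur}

Positive, Negative, Positive, Positive

The rule appears to be: skin is fur.
Positive: {legs=8, age=2, mass=15, skin=fur}, since skin is fur.
Negative: {legs=1, age=14, mass=49, skin=smooth}, since skin is smooth.
Positive: {legs=6, age=24, mass=16, skin=fur}, since skin is fur.
Positive: {legs=7, age=25, mass=34, skin=fur}, since skin is fur.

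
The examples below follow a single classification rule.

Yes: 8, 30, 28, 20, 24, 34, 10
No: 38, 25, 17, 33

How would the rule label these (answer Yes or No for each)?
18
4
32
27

The pattern is that an item is 'Yes' exactly when: even AND at most 34.
18 — 18 is even, 18 ≤ 34, hence Yes.
4 — 4 is even, 4 ≤ 34, hence Yes.
32 — 32 is even, 32 ≤ 34, hence Yes.
27 — 27 is odd, 27 ≤ 34, hence No.

Yes, Yes, Yes, No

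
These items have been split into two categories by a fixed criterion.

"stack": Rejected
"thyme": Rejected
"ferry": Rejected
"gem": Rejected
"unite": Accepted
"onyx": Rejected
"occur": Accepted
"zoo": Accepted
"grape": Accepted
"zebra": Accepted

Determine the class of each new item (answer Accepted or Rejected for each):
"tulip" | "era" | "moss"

Accepted, Accepted, Rejected

Rule: has ≥ 2 vowels. This holds for each 'Accepted' example and fails for each 'Rejected' one.
"tulip" — 2 vowels, hence Accepted. "era" — 2 vowels, hence Accepted. "moss" — 1 vowel, hence Rejected.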